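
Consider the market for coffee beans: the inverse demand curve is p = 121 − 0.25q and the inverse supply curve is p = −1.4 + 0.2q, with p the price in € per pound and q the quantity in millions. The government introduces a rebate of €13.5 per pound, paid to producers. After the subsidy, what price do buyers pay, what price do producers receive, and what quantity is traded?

Buyers pay €45.5; producers receive €59; quantity = 302.

Rewrite in direct form: qd = 484 − 4p and qs = 5p + 7.
Without the subsidy, 484 − 4p = 5p + 7 gives 9p = 477, so p* = €53 and q* = 272.
With a per-unit subsidy paid to producers, each receives p + 13.5 per unit sold, so supply becomes qs = 5(p + 13.5) + 7.
New equilibrium: buyers pay €45.5, producers receive €59, q = 302. (Wedge: pb − ps = −13.5.)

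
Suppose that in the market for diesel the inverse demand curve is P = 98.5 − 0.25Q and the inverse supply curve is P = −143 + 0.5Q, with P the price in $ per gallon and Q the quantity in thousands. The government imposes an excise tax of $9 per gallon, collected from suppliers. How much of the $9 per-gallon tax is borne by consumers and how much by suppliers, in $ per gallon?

Consumers bear $3 per gallon; suppliers bear $6 per gallon.

Inverting to Q(P) form: Qd = 394 − 4P; Qs = 2P + 286.
Without the tax, 394 − 4P = 2P + 286 gives 6P = 108, so P* = $18 and Q* = 322.
With the tax collected from suppliers, supply shifts: Qs = 2(P − 9) + 286.
Solving gives Q = 310 with consumers paying $21 and suppliers receiving $12 (the $9 wedge).
Burden on consumers: $3; on suppliers: $6. (They sum to $9.)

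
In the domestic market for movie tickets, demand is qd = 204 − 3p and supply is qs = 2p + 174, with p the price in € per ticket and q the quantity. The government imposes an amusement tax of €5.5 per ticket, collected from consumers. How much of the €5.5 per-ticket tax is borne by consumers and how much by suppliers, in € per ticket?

Before the tax: set 204 − 3p = 2p + 174 → p* = €6, q* = 186.
With the tax collected from consumers, demand (in seller-price terms) shifts: qd = 204 − 3(p + 5.5).
New equilibrium: consumers pay €8.2, suppliers receive €2.7, q = 179.4. (Wedge: pb − ps = 5.5.)
Burden on consumers: €2.2; on suppliers: €3.3. (They sum to €5.5.)

Consumers bear €2.2 per ticket; suppliers bear €3.3 per ticket.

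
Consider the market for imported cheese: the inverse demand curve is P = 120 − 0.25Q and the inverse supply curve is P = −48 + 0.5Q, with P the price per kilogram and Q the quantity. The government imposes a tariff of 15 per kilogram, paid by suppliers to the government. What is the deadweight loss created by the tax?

Rewrite in direct form: Qd = 480 − 4P and Qs = 2P + 96.
Before the tax: set 480 − 4P = 2P + 96 → P* = 64, Q* = 224.
With the tax collected from suppliers, supply shifts: Qs = 2(P − 15) + 96.
New equilibrium: consumers pay 69, suppliers receive 54, Q = 204. (Wedge: Pb − Ps = 15.)
Quantity falls by |ΔQ| = |224 − 204| = 20.
DWL = ½ · t · |ΔQ| = ½ · 15 · 20 = 150.

Deadweight loss = 150.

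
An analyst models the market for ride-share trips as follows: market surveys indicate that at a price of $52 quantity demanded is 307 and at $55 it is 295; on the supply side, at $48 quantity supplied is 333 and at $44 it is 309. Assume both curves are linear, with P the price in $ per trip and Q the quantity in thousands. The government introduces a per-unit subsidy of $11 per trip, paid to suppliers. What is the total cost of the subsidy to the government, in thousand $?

Demand slope: (295 − 307)/(55 − 52) = -4, so Qd = 515 − 4P.
Supply slope: (309 − 333)/(44 − 48) = 6, so Qs = 6P + 45.
Before the subsidy: set 515 − 4P = 6P + 45 → P* = $47, Q* = 327.
With a per-unit subsidy paid to suppliers, each receives P + 11 per unit sold, so supply becomes Qs = 6(P + 11) + 45.
Solving gives Q = 353.4 with consumers paying $40.4 and suppliers receiving $51.4 (the $11 wedge).
Outlay = t · Q = 11 · 353.4 = $3887.4.

Government outlay = $3887.4 thousand.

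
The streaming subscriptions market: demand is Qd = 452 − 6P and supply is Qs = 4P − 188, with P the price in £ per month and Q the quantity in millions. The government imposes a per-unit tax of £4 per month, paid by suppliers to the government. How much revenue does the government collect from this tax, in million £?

Without the tax, 452 − 6P = 4P − 188 gives 10P = 640, so P* = £64 and Q* = 68.
With the tax collected from suppliers, supply shifts: Qs = 4(P − 4) − 188.
Solving gives Q = 58.4 with buyers paying £65.6 and suppliers receiving £61.6 (the £4 wedge).
Revenue = t · Q = 4 · 58.4 = £233.6.

Tax revenue = £233.6 million.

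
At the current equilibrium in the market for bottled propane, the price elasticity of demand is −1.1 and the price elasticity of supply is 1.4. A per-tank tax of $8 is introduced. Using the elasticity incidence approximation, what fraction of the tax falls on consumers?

Incidence ratio: consumers' share ≈ εs / (εs + |εd|) = 1.4 / (1.4 + 1.1) = 0.56.
Supply is the more elastic side, so consumers bear the larger share.

Consumers' share ≈ 0.56.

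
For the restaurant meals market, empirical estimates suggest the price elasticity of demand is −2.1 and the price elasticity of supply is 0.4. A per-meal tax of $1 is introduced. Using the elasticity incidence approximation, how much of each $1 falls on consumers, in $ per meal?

Incidence ratio: consumers' share ≈ εs / (εs + |εd|) = 0.4 / (0.4 + 2.1) = 0.16.
So consumers bear ≈ 0.16 × $1 = $0.16; sellers bear $0.84.

Consumers bear ≈ $0.16 per meal.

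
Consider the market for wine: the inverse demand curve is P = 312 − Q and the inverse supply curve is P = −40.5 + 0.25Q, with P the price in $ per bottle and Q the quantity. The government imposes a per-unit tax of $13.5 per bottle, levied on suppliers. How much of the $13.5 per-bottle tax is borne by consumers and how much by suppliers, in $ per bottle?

Rewrite in direct form: Qd = 312 − P and Qs = 4P + 162.
Without the tax, 312 − P = 4P + 162 gives 5P = 150, so P* = $30 and Q* = 282.
With the tax collected from suppliers, supply shifts: Qs = 4(P − 13.5) + 162.
Solving gives Q = 271.2 with consumers paying $40.8 and suppliers receiving $27.3 (the $13.5 wedge).
Burden on consumers: $10.8; on suppliers: $2.7. (They sum to $13.5.)

Consumers bear $10.8 per bottle; suppliers bear $2.7 per bottle.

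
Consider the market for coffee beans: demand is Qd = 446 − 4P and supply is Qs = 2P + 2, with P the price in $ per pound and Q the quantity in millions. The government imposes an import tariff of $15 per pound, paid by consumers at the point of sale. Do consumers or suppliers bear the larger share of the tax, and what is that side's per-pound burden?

Before the tax: set 446 − 4P = 2P + 2 → P* = $74, Q* = 150.
With the tax collected from consumers, demand (in seller-price terms) shifts: Qd = 446 − 4(P + 15).
Solving gives Q = 130 with consumers paying $79 and suppliers receiving $64 (the $15 wedge).
Per-pound burden: consumers $5, suppliers $10.
Suppliers take the larger share because supply is less price-elastic here (demand slope 4 vs supply slope 2).

Suppliers bear the larger share: $10 per pound.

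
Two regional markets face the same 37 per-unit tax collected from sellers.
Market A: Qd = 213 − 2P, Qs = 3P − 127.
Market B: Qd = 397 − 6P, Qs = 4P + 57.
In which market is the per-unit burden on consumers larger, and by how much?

Market A: pre-tax P* = 68, Q* = 77; post-tax Q = 32.6; per-unit burden on consumers = 22.2.
Market B: pre-tax P* = 34, Q* = 193; post-tax Q = 104.2; per-unit burden on consumers = 14.8.
Difference: 22.2 vs 14.8 → market A is larger by 7.4.

Market A, by 7.4.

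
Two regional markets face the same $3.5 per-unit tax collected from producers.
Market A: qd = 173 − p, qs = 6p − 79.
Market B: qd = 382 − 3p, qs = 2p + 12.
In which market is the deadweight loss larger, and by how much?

Market B, by $2.1.

Market A: pre-tax p* = $36, q* = 137; post-tax q = 134; deadweight loss = $5.25.
Market B: pre-tax p* = $74, q* = 160; post-tax q = 155.8; deadweight loss = $7.35.
Difference: $5.25 vs $7.35 → market B is larger by $2.1.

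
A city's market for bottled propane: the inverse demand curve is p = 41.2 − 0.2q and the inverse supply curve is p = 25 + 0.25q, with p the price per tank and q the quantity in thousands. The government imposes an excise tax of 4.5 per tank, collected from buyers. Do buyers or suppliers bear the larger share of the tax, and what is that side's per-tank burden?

Suppliers bear the larger share: 2.5 per tank.

Inverting to q(p) form: qd = 206 − 5p; qs = 4p − 100.
Without the tax, 206 − 5p = 4p − 100 gives 9p = 306, so p* = 34 and q* = 36.
With the tax collected from buyers, demand (in seller-price terms) shifts: qd = 206 − 5(p + 4.5).
New equilibrium: buyers pay 36, suppliers receive 31.5, q = 26. (Wedge: pb − ps = 4.5.)
Per-tank burden: buyers 2, suppliers 2.5.
Suppliers take the larger share because supply is less price-elastic here (demand slope 5 vs supply slope 4).
The less price-elastic side of the market bears the larger share of a per-unit tax.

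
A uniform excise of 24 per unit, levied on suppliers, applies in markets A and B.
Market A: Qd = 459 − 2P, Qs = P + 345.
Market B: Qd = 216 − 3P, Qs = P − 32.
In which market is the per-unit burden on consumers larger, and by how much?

Market A, by 2.

Market A: pre-tax P* = 38, Q* = 383; post-tax Q = 367; per-unit burden on consumers = 8.
Market B: pre-tax P* = 62, Q* = 30; post-tax Q = 12; per-unit burden on consumers = 6.
Difference: 8 vs 6 → market A is larger by 2.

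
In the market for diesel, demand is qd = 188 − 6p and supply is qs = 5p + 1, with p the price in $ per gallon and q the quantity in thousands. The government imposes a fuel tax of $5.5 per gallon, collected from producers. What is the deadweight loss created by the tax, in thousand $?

Deadweight loss = $41.25 thousand.

Without the tax, 188 − 6p = 5p + 1 gives 11p = 187, so p* = $17 and q* = 86.
With the tax collected from producers, supply shifts: qs = 5(p − 5.5) + 1.
New equilibrium: consumers pay $19.5, producers receive $14, q = 71. (Wedge: pb − ps = 5.5.)
Quantity falls by |ΔQ| = |86 − 71| = 15.
DWL = ½ · t · |ΔQ| = ½ · 5.5 · 15 = $41.25.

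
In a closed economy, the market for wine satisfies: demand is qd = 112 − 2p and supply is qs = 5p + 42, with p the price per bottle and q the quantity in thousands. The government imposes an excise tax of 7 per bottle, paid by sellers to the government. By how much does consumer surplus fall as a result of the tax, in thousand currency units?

Consumer surplus falls by 435 thousand.

Without the tax, 112 − 2p = 5p + 42 gives 7p = 70, so p* = 10 and q* = 92.
With the tax collected from sellers, supply shifts: qs = 5(p − 7) + 42.
Solving gives q = 82 with buyers paying 15 and sellers receiving 8 (the 7 wedge).
ΔCS is the trapezoid between Q = 82 and Q = 92 of height 5: ½ · (92 + 82) · 5 = 435.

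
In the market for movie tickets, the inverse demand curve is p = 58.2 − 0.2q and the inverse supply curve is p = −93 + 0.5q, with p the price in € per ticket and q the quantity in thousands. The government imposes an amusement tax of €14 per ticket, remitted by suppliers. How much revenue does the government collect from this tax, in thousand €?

Inverting to q(p) form: qd = 291 − 5p; qs = 2p + 186.
Before the tax: set 291 − 5p = 2p + 186 → p* = €15, q* = 216.
With the tax collected from suppliers, supply shifts: qs = 2(p − 14) + 186.
New equilibrium: consumers pay €19, suppliers receive €5, q = 196. (Wedge: pb − ps = 14.)
Revenue = t · Q = 14 · 196 = €2744.

Tax revenue = €2744 thousand.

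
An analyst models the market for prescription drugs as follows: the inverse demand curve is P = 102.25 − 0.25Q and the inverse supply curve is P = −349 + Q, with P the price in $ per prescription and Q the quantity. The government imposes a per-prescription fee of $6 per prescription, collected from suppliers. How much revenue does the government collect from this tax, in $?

Rewrite in direct form: Qd = 409 − 4P and Qs = P + 349.
Before the tax: set 409 − 4P = P + 349 → P* = $12, Q* = 361.
With the tax collected from suppliers, supply shifts: Qs = (P − 6) + 349.
Solving gives Q = 356.2 with buyers paying $13.2 and suppliers receiving $7.2 (the $6 wedge).
Revenue = t · Q = 6 · 356.2 = $2137.2.

Tax revenue = $2137.2.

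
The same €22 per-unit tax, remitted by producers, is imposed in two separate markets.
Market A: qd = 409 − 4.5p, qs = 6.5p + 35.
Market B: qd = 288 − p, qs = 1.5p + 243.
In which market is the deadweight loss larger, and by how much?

Market A, by €498.3.

Market A: pre-tax p* = €34, q* = 256; post-tax q = 197.5; deadweight loss = €643.5.
Market B: pre-tax p* = €18, q* = 270; post-tax q = 256.8; deadweight loss = €145.2.
Difference: €643.5 vs €145.2 → market A is larger by €498.3.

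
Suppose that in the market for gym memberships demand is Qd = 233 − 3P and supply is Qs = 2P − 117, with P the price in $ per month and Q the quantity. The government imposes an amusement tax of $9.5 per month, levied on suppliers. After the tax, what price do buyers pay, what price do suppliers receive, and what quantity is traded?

Before the tax: set 233 − 3P = 2P − 117 → P* = $70, Q* = 23.
With the tax collected from suppliers, supply shifts: Qs = 2(P − 9.5) − 117.
Solving gives Q = 11.6 with buyers paying $73.8 and suppliers receiving $64.3 (the $9.5 wedge).

Buyers pay $73.8; suppliers receive $64.3; quantity = 11.6.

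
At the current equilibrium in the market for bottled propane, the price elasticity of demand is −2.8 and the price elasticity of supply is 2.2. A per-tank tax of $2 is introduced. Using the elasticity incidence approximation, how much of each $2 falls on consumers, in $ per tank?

Consumers bear ≈ $0.88 per tank.

Incidence ratio: consumers' share ≈ εs / (εs + |εd|) = 2.2 / (2.2 + 2.8) = 0.44.
So consumers bear ≈ 0.44 × $2 = $0.88; producers bear $1.12.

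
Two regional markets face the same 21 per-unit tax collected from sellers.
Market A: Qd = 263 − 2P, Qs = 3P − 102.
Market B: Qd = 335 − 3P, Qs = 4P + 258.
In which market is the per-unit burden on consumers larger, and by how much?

Market A: pre-tax P* = 73, Q* = 117; post-tax Q = 91.8; per-unit burden on consumers = 12.6.
Market B: pre-tax P* = 11, Q* = 302; post-tax Q = 266; per-unit burden on consumers = 12.
Difference: 12.6 vs 12 → market A is larger by 0.6.

Market A, by 0.6.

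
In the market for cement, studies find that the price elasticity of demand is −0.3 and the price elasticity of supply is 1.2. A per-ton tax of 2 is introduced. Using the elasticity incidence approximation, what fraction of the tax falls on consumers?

Incidence ratio: consumers' share ≈ εs / (εs + |εd|) = 1.2 / (1.2 + 0.3) = 0.8.
Supply is the more elastic side, so consumers bear the larger share.

Consumers' share ≈ 0.8.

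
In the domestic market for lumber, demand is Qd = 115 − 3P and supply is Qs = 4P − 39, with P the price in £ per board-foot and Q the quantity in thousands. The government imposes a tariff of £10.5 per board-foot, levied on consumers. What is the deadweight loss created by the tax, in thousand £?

Before the tax: set 115 − 3P = 4P − 39 → P* = £22, Q* = 49.
With the tax collected from consumers, demand (in seller-price terms) shifts: Qd = 115 − 3(P + 10.5).
New equilibrium: consumers pay £28, producers receive £17.5, Q = 31. (Wedge: Pb − Ps = 10.5.)
Quantity falls by |ΔQ| = |49 − 31| = 18.
DWL = ½ · t · |ΔQ| = ½ · 10.5 · 18 = £94.5.

Deadweight loss = £94.5 thousand.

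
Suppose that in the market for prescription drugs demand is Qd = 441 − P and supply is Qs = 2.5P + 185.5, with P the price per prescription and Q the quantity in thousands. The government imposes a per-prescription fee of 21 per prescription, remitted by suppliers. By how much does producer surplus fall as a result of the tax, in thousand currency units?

Before the tax: set 441 − P = 2.5P + 185.5 → P* = 73, Q* = 368.
With the tax collected from suppliers, supply shifts: Qs = 2.5(P − 21) + 185.5.
Solving gives Q = 353 with consumers paying 88 and suppliers receiving 67 (the 21 wedge).
ΔPS is the trapezoid between Q = 353 and Q = 368 of height 6: ½ · (368 + 353) · 6 = 2163.

Producer surplus falls by 2163 thousand.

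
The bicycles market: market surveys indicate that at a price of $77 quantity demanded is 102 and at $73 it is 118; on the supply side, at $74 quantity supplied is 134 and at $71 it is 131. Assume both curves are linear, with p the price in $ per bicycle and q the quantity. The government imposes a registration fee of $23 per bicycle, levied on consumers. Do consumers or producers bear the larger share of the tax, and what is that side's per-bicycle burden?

Producers bear the larger share: $18.4 per bicycle.

Demand slope: (118 − 102)/(73 − 77) = -4, so qd = 410 − 4p.
Supply slope: (131 − 134)/(71 − 74) = 1, so qs = p + 60.
Without the tax, 410 − 4p = p + 60 gives 5p = 350, so p* = $70 and q* = 130.
With the tax collected from consumers, demand (in seller-price terms) shifts: qd = 410 − 4(p + 23).
Solving gives q = 111.6 with consumers paying $74.6 and producers receiving $51.6 (the $23 wedge).
Per-bicycle burden: consumers $4.6, producers $18.4.
Producers take the larger share because supply is less price-elastic here (demand slope 4 vs supply slope 1).
The less price-elastic side of the market bears the larger share of a per-unit tax.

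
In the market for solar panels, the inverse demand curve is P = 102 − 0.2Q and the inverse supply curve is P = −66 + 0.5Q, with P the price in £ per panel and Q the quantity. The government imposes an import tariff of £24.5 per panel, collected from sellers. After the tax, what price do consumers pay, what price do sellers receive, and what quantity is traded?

Rewrite in direct form: Qd = 510 − 5P and Qs = 2P + 132.
Before the tax: set 510 − 5P = 2P + 132 → P* = £54, Q* = 240.
With the tax collected from sellers, supply shifts: Qs = 2(P − 24.5) + 132.
Solving gives Q = 205 with consumers paying £61 and sellers receiving £36.5 (the £24.5 wedge).

Consumers pay £61; sellers receive £36.5; quantity = 205.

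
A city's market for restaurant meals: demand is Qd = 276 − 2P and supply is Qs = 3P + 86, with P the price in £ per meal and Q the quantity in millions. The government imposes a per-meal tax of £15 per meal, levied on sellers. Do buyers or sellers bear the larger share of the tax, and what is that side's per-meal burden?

Before the tax: set 276 − 2P = 3P + 86 → P* = £38, Q* = 200.
With the tax collected from sellers, supply shifts: Qs = 3(P − 15) + 86.
New equilibrium: buyers pay £47, sellers receive £32, Q = 182. (Wedge: Pb − Ps = 15.)
Per-meal burden: buyers £9, sellers £6.
Buyers take the larger share because demand is less price-elastic here (demand slope 2 vs supply slope 3).
The less price-elastic side of the market bears the larger share of a per-unit tax.

Buyers bear the larger share: £9 per meal.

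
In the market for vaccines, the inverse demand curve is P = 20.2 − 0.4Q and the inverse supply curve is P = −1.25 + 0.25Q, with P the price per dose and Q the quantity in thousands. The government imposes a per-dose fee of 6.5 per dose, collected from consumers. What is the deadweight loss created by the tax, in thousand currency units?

Deadweight loss = 32.5 thousand.

Inverting to Q(P) form: Qd = 50.5 − 2.5P; Qs = 4P + 5.
Before the tax: set 50.5 − 2.5P = 4P + 5 → P* = 7, Q* = 33.
With the tax collected from consumers, demand (in seller-price terms) shifts: Qd = 50.5 − 2.5(P + 6.5).
Solving gives Q = 23 with consumers paying 11 and producers receiving 4.5 (the 6.5 wedge).
Quantity falls by |ΔQ| = |33 − 23| = 10.
DWL = ½ · t · |ΔQ| = ½ · 6.5 · 10 = 32.5.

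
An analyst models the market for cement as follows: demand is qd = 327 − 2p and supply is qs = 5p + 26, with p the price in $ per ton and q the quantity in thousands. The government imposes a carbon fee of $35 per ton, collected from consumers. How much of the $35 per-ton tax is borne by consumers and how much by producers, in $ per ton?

Before the tax: set 327 − 2p = 5p + 26 → p* = $43, q* = 241.
With the tax collected from consumers, demand (in seller-price terms) shifts: qd = 327 − 2(p + 35).
New equilibrium: consumers pay $68, producers receive $33, q = 191. (Wedge: pb − ps = 35.)
Burden on consumers: $25; on producers: $10. (They sum to $35.)

Consumers bear $25 per ton; producers bear $10 per ton.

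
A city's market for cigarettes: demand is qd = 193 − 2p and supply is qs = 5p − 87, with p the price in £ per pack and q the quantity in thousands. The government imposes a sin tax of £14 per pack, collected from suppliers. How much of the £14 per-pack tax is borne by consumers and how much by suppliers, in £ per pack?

Without the tax, 193 − 2p = 5p − 87 gives 7p = 280, so p* = £40 and q* = 113.
With the tax collected from suppliers, supply shifts: qs = 5(p − 14) − 87.
New equilibrium: consumers pay £50, suppliers receive £36, q = 93. (Wedge: pb − ps = 14.)
Burden on consumers: £10; on suppliers: £4. (They sum to £14.)

Consumers bear £10 per pack; suppliers bear £4 per pack.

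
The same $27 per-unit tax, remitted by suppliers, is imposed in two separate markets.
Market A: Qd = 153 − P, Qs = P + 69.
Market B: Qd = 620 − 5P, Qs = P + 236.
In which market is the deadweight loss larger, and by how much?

Market A: pre-tax P* = $42, Q* = 111; post-tax Q = 97.5; deadweight loss = $182.25.
Market B: pre-tax P* = $64, Q* = 300; post-tax Q = 277.5; deadweight loss = $303.75.
Difference: $182.25 vs $303.75 → market B is larger by $121.5.

Market B, by $121.5.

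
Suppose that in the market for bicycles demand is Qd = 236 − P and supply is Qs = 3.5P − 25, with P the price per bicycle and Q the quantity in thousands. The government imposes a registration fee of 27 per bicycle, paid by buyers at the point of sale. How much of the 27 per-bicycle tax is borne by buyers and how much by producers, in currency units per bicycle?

Buyers bear 21 per bicycle; producers bear 6 per bicycle.

Before the tax: set 236 − P = 3.5P − 25 → P* = 58, Q* = 178.
With the tax collected from buyers, demand (in seller-price terms) shifts: Qd = 236 − (P + 27).
New equilibrium: buyers pay 79, producers receive 52, Q = 157. (Wedge: Pb − Ps = 27.)
Burden on buyers: 21; on producers: 6. (They sum to 27.)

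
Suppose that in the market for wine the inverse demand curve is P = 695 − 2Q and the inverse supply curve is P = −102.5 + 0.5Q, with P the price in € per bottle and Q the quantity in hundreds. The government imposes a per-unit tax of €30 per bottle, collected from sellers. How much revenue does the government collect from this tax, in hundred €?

Tax revenue = €9210 hundred.

Inverting to Q(P) form: Qd = 347.5 − 0.5P; Qs = 2P + 205.
Before the tax: set 347.5 − 0.5P = 2P + 205 → P* = €57, Q* = 319.
With the tax collected from sellers, supply shifts: Qs = 2(P − 30) + 205.
Solving gives Q = 307 with consumers paying €81 and sellers receiving €51 (the €30 wedge).
Revenue = t · Q = 30 · 307 = €9210.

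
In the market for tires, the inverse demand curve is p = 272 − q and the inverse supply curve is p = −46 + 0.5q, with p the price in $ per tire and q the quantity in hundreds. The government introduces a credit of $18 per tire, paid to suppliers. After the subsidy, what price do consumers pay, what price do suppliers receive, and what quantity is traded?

Rewrite in direct form: qd = 272 − p and qs = 2p + 92.
Before the subsidy: set 272 − p = 2p + 92 → p* = $60, q* = 212.
With a per-unit subsidy paid to suppliers, each receives p + 18 per unit sold, so supply becomes qs = 2(p + 18) + 92.
New equilibrium: consumers pay $48, suppliers receive $66, q = 224. (Wedge: pb − ps = −18.)

Consumers pay $48; suppliers receive $66; quantity = 224.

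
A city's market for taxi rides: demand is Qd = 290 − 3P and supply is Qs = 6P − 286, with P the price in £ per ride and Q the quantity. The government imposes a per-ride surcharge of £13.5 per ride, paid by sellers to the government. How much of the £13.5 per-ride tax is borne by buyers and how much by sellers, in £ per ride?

Buyers bear £9 per ride; sellers bear £4.5 per ride.

Before the tax: set 290 − 3P = 6P − 286 → P* = £64, Q* = 98.
With the tax collected from sellers, supply shifts: Qs = 6(P − 13.5) − 286.
New equilibrium: buyers pay £73, sellers receive £59.5, Q = 71. (Wedge: Pb − Ps = 13.5.)
Burden on buyers: £9; on sellers: £4.5. (They sum to £13.5.)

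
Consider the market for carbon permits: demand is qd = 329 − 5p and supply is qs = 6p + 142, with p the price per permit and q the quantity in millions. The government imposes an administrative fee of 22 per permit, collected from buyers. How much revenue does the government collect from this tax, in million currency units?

Tax revenue = 4048 million.

Before the tax: set 329 − 5p = 6p + 142 → p* = 17, q* = 244.
With the tax collected from buyers, demand (in seller-price terms) shifts: qd = 329 − 5(p + 22).
Solving gives q = 184 with buyers paying 29 and sellers receiving 7 (the 22 wedge).
Revenue = t · Q = 22 · 184 = 4048.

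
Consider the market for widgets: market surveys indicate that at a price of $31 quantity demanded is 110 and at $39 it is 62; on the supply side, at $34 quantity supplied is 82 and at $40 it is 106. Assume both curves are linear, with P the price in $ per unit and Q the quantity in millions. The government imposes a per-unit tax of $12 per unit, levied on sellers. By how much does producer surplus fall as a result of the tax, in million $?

Demand slope: (62 − 110)/(39 − 31) = -6, so Qd = 296 − 6P.
Supply slope: (106 − 82)/(40 − 34) = 4, so Qs = 4P − 54.
Without the tax, 296 − 6P = 4P − 54 gives 10P = 350, so P* = $35 and Q* = 86.
With the tax collected from sellers, supply shifts: Qs = 4(P − 12) − 54.
Solving gives Q = 57.2 with consumers paying $39.8 and sellers receiving $27.8 (the $12 wedge).
ΔPS is the trapezoid between Q = 57.2 and Q = 86 of height $7.2: ½ · (86 + 57.2) · 7.2 = $515.52.

Producer surplus falls by $515.52 million.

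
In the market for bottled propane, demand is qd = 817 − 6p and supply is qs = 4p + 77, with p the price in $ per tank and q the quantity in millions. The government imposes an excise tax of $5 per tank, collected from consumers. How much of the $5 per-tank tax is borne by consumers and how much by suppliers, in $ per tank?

Before the tax: set 817 − 6p = 4p + 77 → p* = $74, q* = 373.
With the tax collected from consumers, demand (in seller-price terms) shifts: qd = 817 − 6(p + 5).
New equilibrium: consumers pay $76, suppliers receive $71, q = 361. (Wedge: pb − ps = 5.)
Burden on consumers: $2; on suppliers: $3. (They sum to $5.)

Consumers bear $2 per tank; suppliers bear $3 per tank.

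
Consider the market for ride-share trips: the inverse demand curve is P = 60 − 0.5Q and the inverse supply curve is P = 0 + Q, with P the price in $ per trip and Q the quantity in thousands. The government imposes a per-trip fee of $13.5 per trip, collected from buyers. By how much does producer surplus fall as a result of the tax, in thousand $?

Inverting to Q(P) form: Qd = 120 − 2P; Qs = P.
Without the tax, 120 − 2P = P gives 3P = 120, so P* = $40 and Q* = 40.
With the tax collected from buyers, demand (in seller-price terms) shifts: Qd = 120 − 2(P + 13.5).
New equilibrium: buyers pay $44.5, producers receive $31, Q = 31. (Wedge: Pb − Ps = 13.5.)
ΔPS is the trapezoid between Q = 31 and Q = 40 of height $9: ½ · (40 + 31) · 9 = $319.5.

Producer surplus falls by $319.5 thousand.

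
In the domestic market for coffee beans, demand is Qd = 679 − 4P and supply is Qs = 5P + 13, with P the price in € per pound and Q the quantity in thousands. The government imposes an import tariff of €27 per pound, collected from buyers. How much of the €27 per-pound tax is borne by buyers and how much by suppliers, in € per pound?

Buyers bear €15 per pound; suppliers bear €12 per pound.

Without the tax, 679 − 4P = 5P + 13 gives 9P = 666, so P* = €74 and Q* = 383.
With the tax collected from buyers, demand (in seller-price terms) shifts: Qd = 679 − 4(P + 27).
New equilibrium: buyers pay €89, suppliers receive €62, Q = 323. (Wedge: Pb − Ps = 27.)
Burden on buyers: €15; on suppliers: €12. (They sum to €27.)
The less price-elastic side of the market bears the larger share of a per-unit tax.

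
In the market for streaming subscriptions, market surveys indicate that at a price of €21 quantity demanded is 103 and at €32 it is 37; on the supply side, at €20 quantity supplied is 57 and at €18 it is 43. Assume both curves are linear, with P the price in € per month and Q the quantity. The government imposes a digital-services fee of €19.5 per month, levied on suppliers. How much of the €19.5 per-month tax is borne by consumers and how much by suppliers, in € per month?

Demand slope: (37 − 103)/(32 − 21) = -6, so Qd = 229 − 6P.
Supply slope: (43 − 57)/(18 − 20) = 7, so Qs = 7P − 83.
Before the tax: set 229 − 6P = 7P − 83 → P* = €24, Q* = 85.
With the tax collected from suppliers, supply shifts: Qs = 7(P − 19.5) − 83.
Solving gives Q = 22 with consumers paying €34.5 and suppliers receiving €15 (the €19.5 wedge).
Burden on consumers: €10.5; on suppliers: €9. (They sum to €19.5.)

Consumers bear €10.5 per month; suppliers bear €9 per month.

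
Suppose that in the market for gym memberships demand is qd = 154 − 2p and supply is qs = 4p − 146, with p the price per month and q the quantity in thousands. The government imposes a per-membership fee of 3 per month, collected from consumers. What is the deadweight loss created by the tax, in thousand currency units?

Deadweight loss = 6 thousand.

Without the tax, 154 − 2p = 4p − 146 gives 6p = 300, so p* = 50 and q* = 54.
With the tax collected from consumers, demand (in seller-price terms) shifts: qd = 154 − 2(p + 3).
New equilibrium: consumers pay 52, producers receive 49, q = 50. (Wedge: pb − ps = 3.)
Quantity falls by |ΔQ| = |54 − 50| = 4.
DWL = ½ · t · |ΔQ| = ½ · 3 · 4 = 6.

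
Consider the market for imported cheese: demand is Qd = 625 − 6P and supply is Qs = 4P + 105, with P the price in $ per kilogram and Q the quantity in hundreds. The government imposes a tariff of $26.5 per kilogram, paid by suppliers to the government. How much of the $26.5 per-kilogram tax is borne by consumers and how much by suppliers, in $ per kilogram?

Consumers bear $10.6 per kilogram; suppliers bear $15.9 per kilogram.

Before the tax: set 625 − 6P = 4P + 105 → P* = $52, Q* = 313.
With the tax collected from suppliers, supply shifts: Qs = 4(P − 26.5) + 105.
New equilibrium: consumers pay $62.6, suppliers receive $36.1, Q = 249.4. (Wedge: Pb − Ps = 26.5.)
Burden on consumers: $10.6; on suppliers: $15.9. (They sum to $26.5.)
The less price-elastic side of the market bears the larger share of a per-unit tax.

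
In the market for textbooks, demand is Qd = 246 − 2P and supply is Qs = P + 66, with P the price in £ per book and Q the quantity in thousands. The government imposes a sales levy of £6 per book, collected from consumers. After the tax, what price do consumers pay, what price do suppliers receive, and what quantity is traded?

Before the tax: set 246 − 2P = P + 66 → P* = £60, Q* = 126.
With the tax collected from consumers, demand (in seller-price terms) shifts: Qd = 246 − 2(P + 6).
New equilibrium: consumers pay £62, suppliers receive £56, Q = 122. (Wedge: Pb − Ps = 6.)
The less price-elastic side of the market bears the larger share of a per-unit tax.

Consumers pay £62; suppliers receive £56; quantity = 122.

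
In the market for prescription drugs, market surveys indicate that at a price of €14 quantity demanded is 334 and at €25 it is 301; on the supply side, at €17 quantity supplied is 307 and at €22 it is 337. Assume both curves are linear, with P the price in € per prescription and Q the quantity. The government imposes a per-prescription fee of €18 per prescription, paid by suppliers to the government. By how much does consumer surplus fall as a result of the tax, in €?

Demand slope: (301 − 334)/(25 − 14) = -3, so Qd = 376 − 3P.
Supply slope: (337 − 307)/(22 − 17) = 6, so Qs = 6P + 205.
Without the tax, 376 − 3P = 6P + 205 gives 9P = 171, so P* = €19 and Q* = 319.
With the tax collected from suppliers, supply shifts: Qs = 6(P − 18) + 205.
New equilibrium: consumers pay €31, suppliers receive €13, Q = 283. (Wedge: Pb − Ps = 18.)
ΔCS is the trapezoid between Q = 283 and Q = 319 of height €12: ½ · (319 + 283) · 12 = €3612.

Consumer surplus falls by €3612.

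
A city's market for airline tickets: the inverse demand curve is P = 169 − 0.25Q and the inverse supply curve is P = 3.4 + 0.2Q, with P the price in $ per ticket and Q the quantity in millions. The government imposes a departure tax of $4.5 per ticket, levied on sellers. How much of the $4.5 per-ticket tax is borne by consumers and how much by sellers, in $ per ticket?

Rewrite in direct form: Qd = 676 − 4P and Qs = 5P − 17.
Without the tax, 676 − 4P = 5P − 17 gives 9P = 693, so P* = $77 and Q* = 368.
With the tax collected from sellers, supply shifts: Qs = 5(P − 4.5) − 17.
New equilibrium: consumers pay $79.5, sellers receive $75, Q = 358. (Wedge: Pb − Ps = 4.5.)
Burden on consumers: $2.5; on sellers: $2. (They sum to $4.5.)

Consumers bear $2.5 per ticket; sellers bear $2 per ticket.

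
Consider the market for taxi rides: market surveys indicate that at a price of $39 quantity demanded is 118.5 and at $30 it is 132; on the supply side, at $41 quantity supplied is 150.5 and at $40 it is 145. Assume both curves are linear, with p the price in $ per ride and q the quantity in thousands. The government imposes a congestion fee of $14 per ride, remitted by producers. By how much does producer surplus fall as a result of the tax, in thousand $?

Producer surplus falls by $344.25 thousand.

Demand slope: (132 − 118.5)/(30 − 39) = -1.5, so qd = 177 − 1.5p.
Supply slope: (145 − 150.5)/(40 − 41) = 5.5, so qs = 5.5p − 75.
Before the tax: set 177 − 1.5p = 5.5p − 75 → p* = $36, q* = 123.
With the tax collected from producers, supply shifts: qs = 5.5(p − 14) − 75.
New equilibrium: buyers pay $47, producers receive $33, q = 106.5. (Wedge: pb − ps = 14.)
ΔPS is the trapezoid between Q = 106.5 and Q = 123 of height $3: ½ · (123 + 106.5) · 3 = $344.25.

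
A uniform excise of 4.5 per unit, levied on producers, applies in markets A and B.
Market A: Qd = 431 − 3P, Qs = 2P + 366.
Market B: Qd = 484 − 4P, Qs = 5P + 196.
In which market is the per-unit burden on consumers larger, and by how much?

Market A: pre-tax P* = 13, Q* = 392; post-tax Q = 386.6; per-unit burden on consumers = 1.8.
Market B: pre-tax P* = 32, Q* = 356; post-tax Q = 346; per-unit burden on consumers = 2.5.
Difference: 1.8 vs 2.5 → market B is larger by 0.7.

Market B, by 0.7.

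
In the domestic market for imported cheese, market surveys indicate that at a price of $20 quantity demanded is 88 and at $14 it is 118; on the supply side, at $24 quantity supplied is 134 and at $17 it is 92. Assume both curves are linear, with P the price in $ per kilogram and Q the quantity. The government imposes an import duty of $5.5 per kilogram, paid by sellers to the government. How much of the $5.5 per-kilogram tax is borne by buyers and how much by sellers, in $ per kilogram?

Buyers bear $3 per kilogram; sellers bear $2.5 per kilogram.

Demand slope: (118 − 88)/(14 − 20) = -5, so Qd = 188 − 5P.
Supply slope: (92 − 134)/(17 − 24) = 6, so Qs = 6P − 10.
Before the tax: set 188 − 5P = 6P − 10 → P* = $18, Q* = 98.
With the tax collected from sellers, supply shifts: Qs = 6(P − 5.5) − 10.
New equilibrium: buyers pay $21, sellers receive $15.5, Q = 83. (Wedge: Pb − Ps = 5.5.)
Burden on buyers: $3; on sellers: $2.5. (They sum to $5.5.)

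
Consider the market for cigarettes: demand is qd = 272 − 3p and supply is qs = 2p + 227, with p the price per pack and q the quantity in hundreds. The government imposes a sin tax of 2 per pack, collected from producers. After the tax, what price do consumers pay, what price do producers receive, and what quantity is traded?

Before the tax: set 272 − 3p = 2p + 227 → p* = 9, q* = 245.
With the tax collected from producers, supply shifts: qs = 2(p − 2) + 227.
Solving gives q = 242.6 with consumers paying 9.8 and producers receiving 7.8 (the 2 wedge).
The less price-elastic side of the market bears the larger share of a per-unit tax.

Consumers pay 9.8; producers receive 7.8; quantity = 242.6.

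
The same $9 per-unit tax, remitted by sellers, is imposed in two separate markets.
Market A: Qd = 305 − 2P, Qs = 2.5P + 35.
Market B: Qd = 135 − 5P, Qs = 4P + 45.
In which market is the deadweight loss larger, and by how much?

Market A: pre-tax P* = $60, Q* = 185; post-tax Q = 175; deadweight loss = $45.
Market B: pre-tax P* = $10, Q* = 85; post-tax Q = 65; deadweight loss = $90.
Difference: $45 vs $90 → market B is larger by $45.

Market B, by $45.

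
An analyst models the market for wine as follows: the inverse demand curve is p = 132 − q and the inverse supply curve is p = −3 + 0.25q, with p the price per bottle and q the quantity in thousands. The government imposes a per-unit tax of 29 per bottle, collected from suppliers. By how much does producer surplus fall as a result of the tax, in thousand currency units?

Rewrite in direct form: qd = 132 − p and qs = 4p + 12.
Without the tax, 132 − p = 4p + 12 gives 5p = 120, so p* = 24 and q* = 108.
With the tax collected from suppliers, supply shifts: qs = 4(p − 29) + 12.
Solving gives q = 84.8 with buyers paying 47.2 and suppliers receiving 18.2 (the 29 wedge).
ΔPS is the trapezoid between Q = 84.8 and Q = 108 of height 5.8: ½ · (108 + 84.8) · 5.8 = 559.12.

Producer surplus falls by 559.12 thousand.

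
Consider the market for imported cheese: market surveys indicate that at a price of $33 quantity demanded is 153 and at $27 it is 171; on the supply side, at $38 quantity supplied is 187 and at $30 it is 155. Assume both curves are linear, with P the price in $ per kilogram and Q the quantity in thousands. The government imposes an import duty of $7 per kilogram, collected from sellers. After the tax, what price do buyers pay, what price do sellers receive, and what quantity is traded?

Buyers pay $35; sellers receive $28; quantity = 147.

Demand slope: (171 − 153)/(27 − 33) = -3, so Qd = 252 − 3P.
Supply slope: (155 − 187)/(30 − 38) = 4, so Qs = 4P + 35.
Without the tax, 252 − 3P = 4P + 35 gives 7P = 217, so P* = $31 and Q* = 159.
With the tax collected from sellers, supply shifts: Qs = 4(P − 7) + 35.
New equilibrium: buyers pay $35, sellers receive $28, Q = 147. (Wedge: Pb − Ps = 7.)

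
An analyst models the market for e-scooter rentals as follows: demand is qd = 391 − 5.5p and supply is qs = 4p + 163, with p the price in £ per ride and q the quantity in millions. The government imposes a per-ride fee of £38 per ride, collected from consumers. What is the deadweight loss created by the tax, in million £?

Deadweight loss = £1672 million.

Before the tax: set 391 − 5.5p = 4p + 163 → p* = £24, q* = 259.
With the tax collected from consumers, demand (in seller-price terms) shifts: qd = 391 − 5.5(p + 38).
Solving gives q = 171 with consumers paying £40 and sellers receiving £2 (the £38 wedge).
Quantity falls by |ΔQ| = |259 − 171| = 88.
DWL = ½ · t · |ΔQ| = ½ · 38 · 88 = £1672.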